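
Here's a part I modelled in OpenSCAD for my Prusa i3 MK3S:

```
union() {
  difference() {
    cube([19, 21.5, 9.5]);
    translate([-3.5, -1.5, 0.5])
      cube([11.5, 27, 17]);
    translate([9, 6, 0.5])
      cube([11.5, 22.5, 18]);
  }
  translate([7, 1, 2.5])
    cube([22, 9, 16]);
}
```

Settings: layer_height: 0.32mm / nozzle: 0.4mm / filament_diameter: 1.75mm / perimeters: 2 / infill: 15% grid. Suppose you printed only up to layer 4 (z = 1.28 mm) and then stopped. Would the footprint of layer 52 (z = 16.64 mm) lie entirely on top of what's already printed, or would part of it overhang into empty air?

part overhangs

Compare the two slices. At z = 1.28: the 19×21.5 cube contributes its full rectangle (area 408.50 mm²); the 11.5×27 cube at (-3.5, -1.5) contributes its full rectangle (area 310.50 mm²); the 11.5×22.5 cube at (9, 6) contributes its full rectangle (area 258.75 mm²); Subtracting the remaining from the first: starting from the 19×21.5 cube (408.50 mm²), the 11.5×27 cube at (-3.5, -1.5) partially overlaps it — only the 172.00 mm² overlap (of its 310.50 mm²) is removed, clipping the outline; the 11.5×22.5 cube at (9, 6) partially overlaps it — only the 155.00 mm² overlap (of its 258.75 mm²) is removed, clipping the outline — area = 81.50 mm²; the cube at (7, 1) is not intersected at this z (z outside [2.5, 18.5]); Taking the union: only the result so far is present, so the union is just that shape — area = 81.50 mm². At z = 16.64: the cube does not reach this height (z outside [0, 9.5]); the 11.5×27 cube at (-3.5, -1.5) contributes its full rectangle (area 310.50 mm²); the cube at (9, 6) (footprint 11.5×22.5) is included at this height (area 258.75 mm²); After the difference (first − rest): the first operand is absent here, so nothing remains; the cube at (7, 1) is present — its section is the full 22×9 rectangle (area 198.00 mm²); Combining (union): only the 22×9 cube at (7, 1) is present, so the union is just that shape — area = 198.00 mm². Checking containment: at z = 16.64 the cross-section extends beyond the z = 1.28 cross-section by about 139.00 mm².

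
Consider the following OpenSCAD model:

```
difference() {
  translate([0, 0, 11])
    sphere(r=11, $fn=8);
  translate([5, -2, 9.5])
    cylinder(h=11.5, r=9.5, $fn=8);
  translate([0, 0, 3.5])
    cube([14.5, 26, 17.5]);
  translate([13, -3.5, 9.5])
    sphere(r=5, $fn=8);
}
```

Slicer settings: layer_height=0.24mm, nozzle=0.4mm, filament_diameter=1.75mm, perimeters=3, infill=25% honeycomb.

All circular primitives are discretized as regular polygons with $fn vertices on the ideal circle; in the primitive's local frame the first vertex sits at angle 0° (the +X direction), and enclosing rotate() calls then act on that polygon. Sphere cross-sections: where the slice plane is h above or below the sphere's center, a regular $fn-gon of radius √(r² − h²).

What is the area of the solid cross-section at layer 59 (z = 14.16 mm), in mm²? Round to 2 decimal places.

114.75 mm²

At z = 14.16 mm: the r=11 sphere slices to a regular 8-gon of circumradius 10.536 (√(r²−h²) with h=3.16 from center) (area = (8/2)·10.536²·sin(360°/8) = 314.00 mm²); the cylinder at (5, -2): section is a regular 8-gon, circumradius r=9.5 (area = (8/2)·9.500²·sin(360°/8) = 255.27 mm²); the 14.5×26 cube contributes its full rectangle (area 377.00 mm²); the r=5 sphere at (13, -3.5) contributes a regular 8-gon of circumradius √(5²−4.66²) = 1.812 (area = (8/2)·1.812²·sin(360°/8) = 9.29 mm²); Taking the first minus the rest: starting from the r=11 sphere (314.00 mm²), the r=9.5 cylinder at (5, -2) partially overlaps it — only the 181.47 mm² overlap (of its 255.27 mm²) is removed, clipping the outline; the 14.5×26 cube partially overlaps it — only the 17.78 mm² overlap (of its 377.00 mm²) is removed, clipping the outline; the r=5 sphere at (13, -3.5) misses the remaining region (no effect) — area = 114.75 mm². Overall, the cross-section is a single solid region. Net area = 114.75 mm².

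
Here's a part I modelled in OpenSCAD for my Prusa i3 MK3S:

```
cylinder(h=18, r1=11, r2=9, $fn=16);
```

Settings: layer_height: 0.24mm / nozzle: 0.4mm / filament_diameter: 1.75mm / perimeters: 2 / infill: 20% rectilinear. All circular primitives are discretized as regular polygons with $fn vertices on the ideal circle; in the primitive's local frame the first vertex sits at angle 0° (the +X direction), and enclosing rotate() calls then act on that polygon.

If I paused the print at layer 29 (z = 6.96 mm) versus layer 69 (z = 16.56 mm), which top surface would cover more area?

layer 29 (z = 6.96 mm)

Layer 29 (z = 6.96): the cone: at t=0.387 of its height the radius interpolates to r₁+(r₂−r₁)t = 10.227, giving a regular 16-gon of that circumradius (area = (16/2)·10.227²·sin(360°/16) = 320.18 mm²). So its area = 320.18 mm². Layer 69 (z = 16.56): the cone: at t=0.920 of its height the radius interpolates to r₁+(r₂−r₁)t = 9.160, giving a regular 16-gon of that circumradius (area = (16/2)·9.160²·sin(360°/16) = 256.87 mm²). So its area = 256.87 mm². Layer 29 is larger (320.18 vs 256.87 mm²).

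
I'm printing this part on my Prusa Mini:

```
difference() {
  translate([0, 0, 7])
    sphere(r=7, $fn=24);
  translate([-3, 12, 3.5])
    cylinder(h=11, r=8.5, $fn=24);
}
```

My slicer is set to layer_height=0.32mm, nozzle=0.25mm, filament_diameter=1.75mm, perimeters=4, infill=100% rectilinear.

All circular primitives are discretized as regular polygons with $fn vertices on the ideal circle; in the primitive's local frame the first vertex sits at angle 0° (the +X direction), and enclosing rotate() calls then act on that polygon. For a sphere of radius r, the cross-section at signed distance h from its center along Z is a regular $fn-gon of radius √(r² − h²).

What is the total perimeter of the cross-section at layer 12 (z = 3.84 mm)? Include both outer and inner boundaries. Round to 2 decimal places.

38.79 mm

At z = 3.84 mm: the r=7 sphere contributes a regular 24-gon of circumradius √(7²−3.16²) = 6.246 (perimeter = 2·24·6.246·sin(180°/24) = 39.13 mm); the r=8.5 cylinder at (-3, 12) gives a regular 24-gon of circumradius 8.5 (constant along its height) (perimeter = 2·24·8.500·sin(180°/24) = 53.25 mm); After the difference (first − rest): starting from the r=7 sphere, the r=8.5 cylinder at (-3, 12) partially overlaps it — only the 12.04 mm² overlap (of its 224.40 mm²) is removed, clipping the outline — boundary = 38.79 mm. Overall, the cross-section is a single solid region. Total boundary length (outer) = 38.79 mm.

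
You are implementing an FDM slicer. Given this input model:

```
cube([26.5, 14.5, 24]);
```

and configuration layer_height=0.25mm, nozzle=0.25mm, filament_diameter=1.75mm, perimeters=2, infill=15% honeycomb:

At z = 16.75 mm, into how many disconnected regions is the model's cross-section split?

1

At z = 16.75 mm: the cube (footprint 26.5×14.5) is included at this height. The result has 1 disconnected region.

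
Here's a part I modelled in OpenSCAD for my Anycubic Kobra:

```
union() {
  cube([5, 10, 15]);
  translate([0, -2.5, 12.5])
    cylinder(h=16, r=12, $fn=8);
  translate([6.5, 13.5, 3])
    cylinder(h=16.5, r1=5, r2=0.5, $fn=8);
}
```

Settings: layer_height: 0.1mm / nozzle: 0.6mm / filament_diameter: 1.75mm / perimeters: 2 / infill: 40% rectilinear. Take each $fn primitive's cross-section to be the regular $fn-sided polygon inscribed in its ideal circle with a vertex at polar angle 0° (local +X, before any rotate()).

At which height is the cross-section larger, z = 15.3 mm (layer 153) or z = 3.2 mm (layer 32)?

layer 153 (z = 15.3 mm)

Layer 153 (z = 15.3): the cube is not intersected at this z (z outside [0, 15]); the r=12 cylinder at (0, -2.5) gives a regular 8-gon of circumradius 12 (constant along its height) (area = (8/2)·12.000²·sin(360°/8) = 407.29 mm²); the cone at (6.5, 13.5): at t=0.745 of its height the radius interpolates to r₁+(r₂−r₁)t = 1.645, giving a regular 8-gon of that circumradius (area = (8/2)·1.645²·sin(360°/8) = 7.66 mm²); Taking the union: the 2 present regions are separate (no shared area or edge), so areas and boundary lengths simply add and each stays a separate island — area = 414.95 mm². So its area = 414.95 mm². Layer 32 (z = 3.2): the cube is present — its section is the full 5×10 rectangle (area 50.00 mm²); the cylinder at (0, -2.5) is not intersected at this z (z outside [12.5, 28.5]); the cone at (6.5, 13.5) contributes a regular 8-gon of circumradius 4.945 (interpolated between r1=5 and r2=0.5 at t=0.012) (area = (8/2)·4.945²·sin(360°/8) = 69.18 mm²); Combining (union): the regions partially overlap — summed areas 119.18 mm² minus the doubly-counted overlap 0.82 mm² gives 118.36 mm² — area = 118.36 mm². So its area = 118.36 mm². Layer 153 is larger (414.95 vs 118.36 mm²).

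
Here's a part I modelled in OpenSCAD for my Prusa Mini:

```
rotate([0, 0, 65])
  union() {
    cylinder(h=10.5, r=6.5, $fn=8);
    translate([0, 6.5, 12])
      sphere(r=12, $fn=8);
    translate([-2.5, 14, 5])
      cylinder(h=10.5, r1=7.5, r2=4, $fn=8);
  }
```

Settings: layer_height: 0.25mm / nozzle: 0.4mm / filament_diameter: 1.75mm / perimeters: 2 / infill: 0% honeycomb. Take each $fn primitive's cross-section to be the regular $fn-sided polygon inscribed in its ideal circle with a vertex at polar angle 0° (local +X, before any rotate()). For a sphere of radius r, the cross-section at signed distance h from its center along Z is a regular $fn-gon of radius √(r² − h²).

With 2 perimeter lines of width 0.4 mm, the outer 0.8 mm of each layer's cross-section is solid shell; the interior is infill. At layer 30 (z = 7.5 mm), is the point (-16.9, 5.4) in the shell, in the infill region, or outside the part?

infill

At z = 7.5 mm: the r=6.5 cylinder contributes a regular 8-gon of circumradius 6.5; the r=12 sphere at (0, 6.5) slices to a regular 8-gon of circumradius 11.124 (√(r²−h²) with h=4.5 from center); the cone at (-2.5, 14) (r1=7.5→r2=4) has section circumradius 6.667 here — a regular 8-gon; Combining (union): the regions partially overlap (shared area 188.88 mm²), so overlapping operands fuse into one piece — 1 connected region; (whole slice rotated 65° about Z — lengths, areas and connectivity unchanged). Overall, the cross-section is a single solid region. Undo the 65° rotation: the query point maps to (-2.248, 17.599) in the un-rotated model frame. The nearest boundary edge runs (-2.50, 20.67)→(2.21, 18.71); distance from the point to it = 2.74 mm. The point is inside the cross-section and 2.74 mm from the nearest boundary — more than the 0.8 mm shell width (2 × 0.4), so it's in the infill interior.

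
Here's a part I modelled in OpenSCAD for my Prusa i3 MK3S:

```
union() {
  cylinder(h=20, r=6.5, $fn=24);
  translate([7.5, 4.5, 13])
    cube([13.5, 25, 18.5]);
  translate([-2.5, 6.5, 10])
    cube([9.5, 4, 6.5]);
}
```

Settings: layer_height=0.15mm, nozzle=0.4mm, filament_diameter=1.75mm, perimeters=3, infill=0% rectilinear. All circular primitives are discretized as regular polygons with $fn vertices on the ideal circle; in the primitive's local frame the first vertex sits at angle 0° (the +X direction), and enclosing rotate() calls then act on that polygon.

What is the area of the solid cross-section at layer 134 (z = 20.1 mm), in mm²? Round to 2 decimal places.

337.50 mm²

At z = 20.1 mm: the cylinder does not reach this height (z outside [0, 20]); the 13.5×25 cube at (7.5, 4.5) contributes its full rectangle (area 337.50 mm²); the cube at (-2.5, 6.5) is not intersected at this z (z outside [10, 16.5]); Taking the union: only the 13.5×25 cube at (7.5, 4.5) is present, so the union is just that shape — area = 337.50 mm². Overall, the cross-section is a single solid region. Net area = 337.50 mm².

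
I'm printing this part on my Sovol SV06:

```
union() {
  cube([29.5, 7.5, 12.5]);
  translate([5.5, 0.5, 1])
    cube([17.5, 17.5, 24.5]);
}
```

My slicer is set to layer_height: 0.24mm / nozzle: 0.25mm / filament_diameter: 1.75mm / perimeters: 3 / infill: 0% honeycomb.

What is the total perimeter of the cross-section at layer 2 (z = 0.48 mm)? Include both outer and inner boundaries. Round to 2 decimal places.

74.00 mm

At z = 0.48 mm: the cube is present — its section is the full 29.5×7.5 rectangle (perimeter 74.00 mm); the cube at (5.5, 0.5) is absent (z outside [1, 25.5]); Merging all regions: only the 29.5×7.5 cube is present, so the union is just that shape — boundary = 74.00 mm. Overall, the cross-section is a single solid region. Total boundary length (outer) = 74.00 mm.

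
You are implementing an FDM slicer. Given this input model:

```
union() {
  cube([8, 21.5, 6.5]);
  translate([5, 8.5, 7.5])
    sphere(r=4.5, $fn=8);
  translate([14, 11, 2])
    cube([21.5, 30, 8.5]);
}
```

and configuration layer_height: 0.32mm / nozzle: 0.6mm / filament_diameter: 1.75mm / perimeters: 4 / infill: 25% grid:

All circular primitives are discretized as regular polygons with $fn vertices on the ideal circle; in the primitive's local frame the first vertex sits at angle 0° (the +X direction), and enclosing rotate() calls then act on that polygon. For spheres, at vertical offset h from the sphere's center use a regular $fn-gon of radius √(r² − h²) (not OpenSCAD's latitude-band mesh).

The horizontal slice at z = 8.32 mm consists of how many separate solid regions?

2

At z = 8.32 mm: the cube is not intersected at this z (z outside [0, 6.5]); the sphere at (5, 8.5): section is a regular 8-gon, circumradius = √(r²−h²) = √(4.5²−0.82²) = 4.425; the 21.5×30 cube at (14, 11) contributes its full rectangle; Combining (union): the 2 present regions are separate (no shared area or edge), so areas and boundary lengths simply add and each stays a separate island — 2 connected regions. The result has 2 disconnected regions.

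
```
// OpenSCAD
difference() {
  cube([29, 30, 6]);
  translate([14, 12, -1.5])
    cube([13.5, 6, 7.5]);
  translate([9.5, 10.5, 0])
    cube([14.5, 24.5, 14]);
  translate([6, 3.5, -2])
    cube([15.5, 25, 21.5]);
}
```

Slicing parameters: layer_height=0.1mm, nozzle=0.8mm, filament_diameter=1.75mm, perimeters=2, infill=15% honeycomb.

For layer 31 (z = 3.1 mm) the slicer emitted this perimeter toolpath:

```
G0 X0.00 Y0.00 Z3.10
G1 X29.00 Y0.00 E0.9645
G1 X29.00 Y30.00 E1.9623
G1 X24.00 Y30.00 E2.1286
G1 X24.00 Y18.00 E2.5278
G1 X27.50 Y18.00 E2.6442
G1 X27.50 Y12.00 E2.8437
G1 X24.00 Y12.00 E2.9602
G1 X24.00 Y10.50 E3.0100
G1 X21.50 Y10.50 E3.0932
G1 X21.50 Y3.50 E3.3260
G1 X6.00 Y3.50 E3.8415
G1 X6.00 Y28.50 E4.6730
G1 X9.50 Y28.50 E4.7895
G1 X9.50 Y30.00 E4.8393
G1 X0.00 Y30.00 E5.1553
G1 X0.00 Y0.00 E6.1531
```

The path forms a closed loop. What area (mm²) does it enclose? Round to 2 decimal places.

394.75 mm²

Apply the shoelace formula to the sequence of (X, Y) vertices; enclosed area = 394.75 mm².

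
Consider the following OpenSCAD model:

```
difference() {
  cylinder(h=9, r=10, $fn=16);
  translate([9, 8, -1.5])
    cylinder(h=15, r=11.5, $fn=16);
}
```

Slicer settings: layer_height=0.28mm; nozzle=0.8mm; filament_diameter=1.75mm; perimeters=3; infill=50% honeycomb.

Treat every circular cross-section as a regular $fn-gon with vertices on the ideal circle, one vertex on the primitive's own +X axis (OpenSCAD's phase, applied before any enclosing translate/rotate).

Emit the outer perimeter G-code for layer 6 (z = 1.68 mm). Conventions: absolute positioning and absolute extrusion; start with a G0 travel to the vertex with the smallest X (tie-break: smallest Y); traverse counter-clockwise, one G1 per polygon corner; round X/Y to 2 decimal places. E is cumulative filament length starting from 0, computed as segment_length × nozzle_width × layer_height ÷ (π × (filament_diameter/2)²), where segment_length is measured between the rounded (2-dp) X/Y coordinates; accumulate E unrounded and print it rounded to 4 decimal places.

At z = 1.68 mm: the cylinder: section is a regular 16-gon, circumradius r=10; the r=11.5 cylinder at (9, 8) gives a regular 16-gon of circumradius 11.5 (constant along its height); Taking the first minus the rest: starting from the r=10 cylinder, the r=11.5 cylinder at (9, 8) partially overlaps it — only the 112.17 mm² overlap (of its 404.88 mm²) is removed, clipping the outline — 1 connected region. The outline is a single polygon with 18 vertices. Extrusion per mm of travel: 0.8 × 0.28 / (π × 0.875²) = 0.093128. Accumulating E over each segment gives final E = 5.6757.

G0 X-10.00 Y0.00 Z1.68
G1 X-9.24 Y-3.83 E0.3636
G1 X-7.07 Y-7.07 E0.7268
G1 X-3.83 Y-9.24 E1.0900
G1 X0.00 Y-10.00 E1.4536
G1 X3.83 Y-9.24 E1.8172
G1 X7.07 Y-7.07 E2.1804
G1 X9.24 Y-3.83 E2.5435
G1 X9.32 Y-3.44 E2.5806
G1 X9.00 Y-3.50 E2.6109
G1 X4.60 Y-2.62 E3.0288
G1 X0.87 Y-0.13 E3.4465
G1 X-1.62 Y3.60 E3.8641
G1 X-2.50 Y8.00 E4.2820
G1 X-2.19 Y9.56 E4.4301
G1 X-3.83 Y9.24 E4.5857
G1 X-7.07 Y7.07 E4.9489
G1 X-9.24 Y3.83 E5.3121
G1 X-10.00 Y0.00 E5.6757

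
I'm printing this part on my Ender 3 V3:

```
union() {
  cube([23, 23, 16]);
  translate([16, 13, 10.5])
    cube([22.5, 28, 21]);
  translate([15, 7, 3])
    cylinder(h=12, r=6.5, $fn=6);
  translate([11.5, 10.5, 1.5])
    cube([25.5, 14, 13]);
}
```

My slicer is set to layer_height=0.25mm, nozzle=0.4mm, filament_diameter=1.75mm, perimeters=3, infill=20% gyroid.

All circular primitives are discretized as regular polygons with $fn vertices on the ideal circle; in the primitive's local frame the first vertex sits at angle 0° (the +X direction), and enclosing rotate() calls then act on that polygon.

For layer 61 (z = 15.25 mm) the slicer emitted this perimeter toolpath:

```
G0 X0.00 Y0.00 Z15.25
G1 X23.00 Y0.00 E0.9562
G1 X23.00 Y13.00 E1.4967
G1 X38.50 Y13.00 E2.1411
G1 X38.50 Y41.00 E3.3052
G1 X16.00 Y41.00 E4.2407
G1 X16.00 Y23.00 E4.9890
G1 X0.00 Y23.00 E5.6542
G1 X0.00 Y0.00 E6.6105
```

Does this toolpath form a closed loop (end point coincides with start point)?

Start point (G0): (0.00, 0.00). End point (last G1): the path returns to the start — closed.

yes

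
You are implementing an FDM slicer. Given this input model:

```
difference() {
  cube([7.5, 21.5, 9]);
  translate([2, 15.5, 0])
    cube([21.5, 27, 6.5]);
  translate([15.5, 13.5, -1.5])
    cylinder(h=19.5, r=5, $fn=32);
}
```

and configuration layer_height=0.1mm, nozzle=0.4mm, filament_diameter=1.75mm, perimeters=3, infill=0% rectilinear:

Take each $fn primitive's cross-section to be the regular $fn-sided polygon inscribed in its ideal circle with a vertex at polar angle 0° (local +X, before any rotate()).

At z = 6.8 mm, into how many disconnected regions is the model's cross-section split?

At z = 6.8 mm: the 7.5×21.5 cube contributes its full rectangle; the cube at (2, 15.5) is not intersected at this z (z outside [0, 6.5]); the r=5 cylinder at (15.5, 13.5) gives a regular 32-gon of circumradius 5 (constant along its height); After the difference (first − rest): starting from the 7.5×21.5 cube, the r=5 cylinder at (15.5, 13.5) misses the remaining region (no effect) — 1 connected region. The result has 1 disconnected region.

1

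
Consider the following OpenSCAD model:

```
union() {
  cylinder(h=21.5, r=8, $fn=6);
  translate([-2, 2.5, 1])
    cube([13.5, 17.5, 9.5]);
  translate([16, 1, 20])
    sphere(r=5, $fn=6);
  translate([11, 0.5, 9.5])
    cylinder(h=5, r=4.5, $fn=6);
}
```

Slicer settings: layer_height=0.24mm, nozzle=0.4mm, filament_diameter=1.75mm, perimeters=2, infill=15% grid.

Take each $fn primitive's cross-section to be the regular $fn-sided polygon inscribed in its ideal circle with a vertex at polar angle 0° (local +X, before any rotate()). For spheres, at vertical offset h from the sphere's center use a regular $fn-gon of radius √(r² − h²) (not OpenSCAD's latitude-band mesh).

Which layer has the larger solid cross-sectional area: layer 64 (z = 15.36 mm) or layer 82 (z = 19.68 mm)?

Layer 64 (z = 15.36): the r=8 cylinder gives a regular 6-gon of circumradius 8 (constant along its height) (area = (6/2)·8.000²·sin(360°/6) = 166.28 mm²); the cube at (-2, 2.5) is not intersected at this z (z outside [1, 10.5]); the sphere at (16, 1): section is a regular 6-gon, circumradius = √(r²−h²) = √(5²−4.64²) = 1.863 (area = (6/2)·1.863²·sin(360°/6) = 9.02 mm²); the cylinder at (11, 0.5) is not intersected at this z (z outside [9.5, 14.5]); Combining (union): the 2 present regions are separate (no shared area or edge), so areas and boundary lengths simply add and each stays a separate island — area = 175.29 mm². So its area = 175.29 mm². Layer 82 (z = 19.68): the r=8 cylinder contributes a regular 6-gon of circumradius 8 (area = (6/2)·8.000²·sin(360°/6) = 166.28 mm²); the cube at (-2, 2.5) is absent (z outside [1, 10.5]); the r=5 sphere at (16, 1) slices to a regular 6-gon of circumradius 4.990 (√(r²−h²) with h=0.32 from center) (area = (6/2)·4.990²·sin(360°/6) = 64.69 mm²); the cylinder at (11, 0.5) does not reach this height (z outside [9.5, 14.5]); Merging all regions: the 2 present regions are separate (no shared area or edge), so areas and boundary lengths simply add and each stays a separate island — area = 230.96 mm². So its area = 230.96 mm². Layer 82 is larger (230.96 vs 175.29 mm²).

layer 82 (z = 19.68 mm)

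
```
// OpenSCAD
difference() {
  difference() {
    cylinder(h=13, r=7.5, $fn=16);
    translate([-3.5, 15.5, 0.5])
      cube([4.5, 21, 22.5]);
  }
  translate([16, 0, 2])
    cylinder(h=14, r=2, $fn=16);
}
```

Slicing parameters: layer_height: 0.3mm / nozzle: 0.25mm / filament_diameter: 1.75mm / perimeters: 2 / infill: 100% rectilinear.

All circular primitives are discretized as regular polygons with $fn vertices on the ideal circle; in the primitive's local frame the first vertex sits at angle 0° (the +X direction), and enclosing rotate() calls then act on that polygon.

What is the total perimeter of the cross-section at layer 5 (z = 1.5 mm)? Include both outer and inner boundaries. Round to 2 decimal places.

At z = 1.5 mm: the r=7.5 cylinder contributes a regular 16-gon of circumradius 7.5 (perimeter = 2·16·7.500·sin(180°/16) = 46.82 mm); the 4.5×21 cube at (-3.5, 15.5) contributes its full rectangle (perimeter 51.00 mm); After the difference (first − rest): starting from the r=7.5 cylinder, the 4.5×21 cube at (-3.5, 15.5) misses the remaining region (no effect) — boundary = 46.82 mm; the cylinder at (16, 0) does not reach this height (z outside [2, 16]); Taking the first minus the rest: none of the subtracted shapes is present at this height, so the result so far is unchanged — boundary = 46.82 mm. Overall, the cross-section is a single solid region. Total boundary length (outer) = 46.82 mm.

46.82 mm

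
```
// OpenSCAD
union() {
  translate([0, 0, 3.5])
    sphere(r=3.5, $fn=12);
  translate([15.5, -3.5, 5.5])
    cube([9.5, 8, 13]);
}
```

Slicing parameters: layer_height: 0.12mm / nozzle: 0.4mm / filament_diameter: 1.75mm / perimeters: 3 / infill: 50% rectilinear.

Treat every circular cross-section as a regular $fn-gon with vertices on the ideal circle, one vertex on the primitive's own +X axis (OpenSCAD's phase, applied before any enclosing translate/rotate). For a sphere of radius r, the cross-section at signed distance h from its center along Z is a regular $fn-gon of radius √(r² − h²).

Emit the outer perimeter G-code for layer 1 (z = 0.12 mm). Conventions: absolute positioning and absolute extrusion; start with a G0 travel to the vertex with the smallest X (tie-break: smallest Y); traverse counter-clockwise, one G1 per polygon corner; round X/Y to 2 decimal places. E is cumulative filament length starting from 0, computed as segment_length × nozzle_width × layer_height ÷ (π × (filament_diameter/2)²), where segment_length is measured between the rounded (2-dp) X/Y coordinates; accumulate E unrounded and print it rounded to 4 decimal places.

G0 X-0.91 Y0.00 Z0.12
G1 X-0.79 Y-0.45 E0.0093
G1 X-0.45 Y-0.79 E0.0189
G1 X0.00 Y-0.91 E0.0282
G1 X0.45 Y-0.79 E0.0375
G1 X0.79 Y-0.45 E0.0471
G1 X0.91 Y0.00 E0.0564
G1 X0.79 Y0.45 E0.0657
G1 X0.45 Y0.79 E0.0753
G1 X0.00 Y0.91 E0.0846
G1 X-0.45 Y0.79 E0.0938
G1 X-0.79 Y0.45 E0.1034
G1 X-0.91 Y0.00 E0.1127

At z = 0.12 mm: the sphere: section is a regular 12-gon, circumradius = √(r²−h²) = √(3.5²−3.38²) = 0.909; the cube at (15.5, -3.5) is not intersected at this z (z outside [5.5, 18.5]); Merging all regions: only the r=3.5 sphere is present, so the union is just that shape — 1 connected region. The outline is a single polygon with 12 vertices. Extrusion per mm of travel: 0.4 × 0.12 / (π × 0.875²) = 0.019956. Accumulating E over each segment gives final E = 0.1127.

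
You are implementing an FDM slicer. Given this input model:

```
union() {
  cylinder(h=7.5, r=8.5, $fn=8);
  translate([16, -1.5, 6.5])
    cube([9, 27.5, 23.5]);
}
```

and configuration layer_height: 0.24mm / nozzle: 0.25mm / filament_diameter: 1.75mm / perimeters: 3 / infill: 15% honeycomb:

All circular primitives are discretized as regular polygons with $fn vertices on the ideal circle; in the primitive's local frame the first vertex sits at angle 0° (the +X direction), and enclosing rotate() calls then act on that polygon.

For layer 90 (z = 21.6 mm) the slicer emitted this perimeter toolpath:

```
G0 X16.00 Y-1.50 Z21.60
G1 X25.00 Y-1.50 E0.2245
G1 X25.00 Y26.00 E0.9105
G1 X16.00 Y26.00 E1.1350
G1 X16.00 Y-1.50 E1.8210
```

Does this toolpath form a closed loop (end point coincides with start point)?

Start point (G0): (16.00, -1.50). End point (last G1): the path returns to the start — closed.

yes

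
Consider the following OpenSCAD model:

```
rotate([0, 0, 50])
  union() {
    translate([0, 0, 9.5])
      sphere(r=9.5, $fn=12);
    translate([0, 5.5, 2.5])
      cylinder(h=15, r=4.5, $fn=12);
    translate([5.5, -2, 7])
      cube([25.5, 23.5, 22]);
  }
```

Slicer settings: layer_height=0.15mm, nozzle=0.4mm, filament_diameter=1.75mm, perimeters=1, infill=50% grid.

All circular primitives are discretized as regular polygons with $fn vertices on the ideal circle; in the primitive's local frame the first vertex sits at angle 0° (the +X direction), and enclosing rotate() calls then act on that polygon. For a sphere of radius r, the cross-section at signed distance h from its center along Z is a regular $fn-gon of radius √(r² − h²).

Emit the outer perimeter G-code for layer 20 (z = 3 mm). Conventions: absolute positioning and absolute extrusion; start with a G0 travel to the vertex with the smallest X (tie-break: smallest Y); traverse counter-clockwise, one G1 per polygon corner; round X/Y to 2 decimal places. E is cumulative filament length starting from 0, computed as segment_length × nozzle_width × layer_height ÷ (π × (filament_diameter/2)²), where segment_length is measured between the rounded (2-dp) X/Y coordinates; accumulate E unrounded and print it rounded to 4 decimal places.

At z = 3 mm: the r=9.5 sphere slices to a regular 12-gon of circumradius 6.928 (√(r²−h²) with h=6.5 from center); the r=4.5 cylinder at (0, 5.5) gives a regular 12-gon of circumradius 4.5 (constant along its height); the cube at (5.5, -2) is not intersected at this z (z outside [7, 29]); Taking the union: the regions partially overlap (shared area 37.08 mm²), so overlapping operands fuse into one piece — 1 connected region; (rotated 50° about Z; rotation is an isometry so areas/perimeters/island counts are preserved). The outline is a single polygon with 18 vertices. Extrusion per mm of travel: 0.4 × 0.15 / (π × 0.875²) = 0.024945. Accumulating E over each segment gives final E = 1.1998.

G0 X-8.64 Y4.32 Z3.00
G1 X-8.44 Y2.00 E0.0581
G1 X-7.11 Y0.09 E0.1161
G1 X-6.71 Y-0.10 E0.1272
G1 X-6.51 Y-2.37 E0.1840
G1 X-4.45 Y-5.31 E0.2736
G1 X-1.20 Y-6.82 E0.3630
G1 X2.37 Y-6.51 E0.4524
G1 X5.31 Y-4.45 E0.5419
G1 X6.82 Y-1.20 E0.6313
G1 X6.51 Y2.37 E0.7207
G1 X4.45 Y5.31 E0.8103
G1 X1.20 Y6.82 E0.8996
G1 X-1.07 Y6.62 E0.9565
G1 X-1.32 Y6.98 E0.9674
G1 X-3.43 Y7.97 E1.0256
G1 X-5.75 Y7.76 E1.0837
G1 X-7.66 Y6.43 E1.1417
G1 X-8.64 Y4.32 E1.1998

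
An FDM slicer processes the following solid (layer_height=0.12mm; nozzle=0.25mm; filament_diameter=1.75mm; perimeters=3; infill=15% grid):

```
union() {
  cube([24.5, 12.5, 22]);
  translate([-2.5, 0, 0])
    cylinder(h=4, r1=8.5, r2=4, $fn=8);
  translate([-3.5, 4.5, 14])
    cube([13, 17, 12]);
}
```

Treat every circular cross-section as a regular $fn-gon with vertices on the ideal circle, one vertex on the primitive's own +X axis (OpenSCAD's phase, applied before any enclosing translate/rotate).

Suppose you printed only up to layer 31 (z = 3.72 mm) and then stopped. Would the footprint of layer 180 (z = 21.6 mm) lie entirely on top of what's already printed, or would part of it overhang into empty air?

part overhangs

Compare the two slices. At z = 3.72: the cube is present — its section is the full 24.5×12.5 rectangle (area 306.25 mm²); the cone at (-2.5, 0) (r1=8.5→r2=4) has section circumradius 4.315 here — a regular 8-gon (area = (8/2)·4.315²·sin(360°/8) = 52.66 mm²); the cube at (-3.5, 4.5) is absent (z outside [14, 26]); Merging all regions: the regions partially overlap — summed areas 358.91 mm² minus the doubly-counted overlap 3.67 mm² gives 355.24 mm² — area = 355.24 mm². At z = 21.6: the cube is present — its section is the full 24.5×12.5 rectangle (area 306.25 mm²); the cone at (-2.5, 0) does not reach this height (z outside [0, 4]); the 13×17 cube at (-3.5, 4.5) contributes its full rectangle (area 221.00 mm²); Taking the union: the regions partially overlap — summed areas 527.25 mm² minus the doubly-counted overlap 76.00 mm² gives 451.25 mm² — area = 451.25 mm². Checking containment: at z = 21.6 the cross-section extends beyond the z = 3.72 cross-section by about 145.00 mm².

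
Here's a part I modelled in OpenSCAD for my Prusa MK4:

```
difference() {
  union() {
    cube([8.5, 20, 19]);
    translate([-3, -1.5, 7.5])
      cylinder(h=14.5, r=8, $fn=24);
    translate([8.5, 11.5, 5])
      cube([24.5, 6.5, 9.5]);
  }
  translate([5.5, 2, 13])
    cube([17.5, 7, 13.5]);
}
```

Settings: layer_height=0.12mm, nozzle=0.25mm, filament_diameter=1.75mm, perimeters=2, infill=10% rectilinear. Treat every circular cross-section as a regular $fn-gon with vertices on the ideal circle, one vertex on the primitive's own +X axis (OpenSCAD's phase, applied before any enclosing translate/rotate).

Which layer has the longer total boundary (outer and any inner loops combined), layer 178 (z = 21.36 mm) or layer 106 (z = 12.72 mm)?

Layer 178 (z = 21.36): the cube is absent (z outside [0, 19]); the r=8 cylinder at (-3, -1.5) gives a regular 24-gon of circumradius 8 (constant along its height) (perimeter = 2·24·8.000·sin(180°/24) = 50.12 mm); the cube at (8.5, 11.5) is not intersected at this z (z outside [5, 14.5]); Combining (union): only the r=8 cylinder at (-3, -1.5) is present, so the union is just that shape — boundary = 50.12 mm; the 17.5×7 cube at (5.5, 2) contributes its full rectangle (perimeter 49.00 mm); After the difference (first − rest): starting from that combined region, the 17.5×7 cube at (5.5, 2) misses the remaining region (no effect) — boundary = 50.12 mm. So its perimeter = 50.12 mm. Layer 106 (z = 12.72): the cube is present — its section is the full 8.5×20 rectangle (perimeter 57.00 mm); the r=8 cylinder at (-3, -1.5) gives a regular 24-gon of circumradius 8 (constant along its height) (perimeter = 2·24·8.000·sin(180°/24) = 50.12 mm); the cube at (8.5, 11.5) is present — its section is the full 24.5×6.5 rectangle (perimeter 62.00 mm); Combining (union): the regions partially overlap (shared area 19.06 mm²), so the edge portions inside another operand are dropped and the merged outline is re-measured after clipping — boundary = 137.55 mm; the cube at (5.5, 2) does not reach this height (z outside [13, 26.5]); Taking the first minus the rest: none of the subtracted shapes is present at this height, so the result so far is unchanged — boundary = 137.55 mm. So its perimeter = 137.55 mm. Layer 106 is larger (137.55 vs 50.12 mm).

layer 106 (z = 12.72 mm)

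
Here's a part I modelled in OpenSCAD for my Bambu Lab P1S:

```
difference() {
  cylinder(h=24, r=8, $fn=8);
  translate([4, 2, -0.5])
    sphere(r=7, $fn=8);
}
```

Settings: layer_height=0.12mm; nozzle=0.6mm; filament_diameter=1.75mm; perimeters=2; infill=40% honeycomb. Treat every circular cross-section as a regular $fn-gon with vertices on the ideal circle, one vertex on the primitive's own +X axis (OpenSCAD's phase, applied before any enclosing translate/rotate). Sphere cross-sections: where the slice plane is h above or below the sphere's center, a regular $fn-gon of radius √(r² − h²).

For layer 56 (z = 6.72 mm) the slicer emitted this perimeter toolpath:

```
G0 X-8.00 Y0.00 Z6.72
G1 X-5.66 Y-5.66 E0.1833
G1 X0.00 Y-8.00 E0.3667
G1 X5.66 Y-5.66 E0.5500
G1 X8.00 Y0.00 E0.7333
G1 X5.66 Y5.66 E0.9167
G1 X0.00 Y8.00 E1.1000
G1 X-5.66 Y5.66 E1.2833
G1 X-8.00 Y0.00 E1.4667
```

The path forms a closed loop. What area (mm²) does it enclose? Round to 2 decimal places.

Apply the shoelace formula to the sequence of (X, Y) vertices; enclosed area = 181.12 mm².

181.12 mm²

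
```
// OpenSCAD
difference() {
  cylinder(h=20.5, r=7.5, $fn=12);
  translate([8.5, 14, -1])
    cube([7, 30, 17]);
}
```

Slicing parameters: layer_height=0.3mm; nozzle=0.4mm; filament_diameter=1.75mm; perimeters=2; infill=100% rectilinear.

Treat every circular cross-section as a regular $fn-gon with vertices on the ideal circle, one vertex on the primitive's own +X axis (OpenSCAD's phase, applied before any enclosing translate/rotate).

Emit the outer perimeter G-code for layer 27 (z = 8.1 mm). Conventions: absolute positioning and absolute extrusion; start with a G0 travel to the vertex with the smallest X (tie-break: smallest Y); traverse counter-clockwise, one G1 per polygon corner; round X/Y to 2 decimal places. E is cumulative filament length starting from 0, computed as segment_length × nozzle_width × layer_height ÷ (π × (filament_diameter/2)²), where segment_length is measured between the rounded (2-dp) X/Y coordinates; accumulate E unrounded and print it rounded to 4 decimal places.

G0 X-7.50 Y0.00 Z8.10
G1 X-6.50 Y-3.75 E0.1936
G1 X-3.75 Y-6.50 E0.3877
G1 X0.00 Y-7.50 E0.5813
G1 X3.75 Y-6.50 E0.7749
G1 X6.50 Y-3.75 E0.9689
G1 X7.50 Y0.00 E1.1626
G1 X6.50 Y3.75 E1.3562
G1 X3.75 Y6.50 E1.5502
G1 X0.00 Y7.50 E1.7438
G1 X-3.75 Y6.50 E1.9375
G1 X-6.50 Y3.75 E2.1315
G1 X-7.50 Y0.00 E2.3251

At z = 8.1 mm: the r=7.5 cylinder contributes a regular 12-gon of circumradius 7.5; the cube at (8.5, 14) (footprint 7×30) is included at this height; After the difference (first − rest): starting from the r=7.5 cylinder, the 7×30 cube at (8.5, 14) misses the remaining region (no effect) — 1 connected region. The outline is a single polygon with 12 vertices. Extrusion per mm of travel: 0.4 × 0.3 / (π × 0.875²) = 0.049890. Accumulating E over each segment gives final E = 2.3251.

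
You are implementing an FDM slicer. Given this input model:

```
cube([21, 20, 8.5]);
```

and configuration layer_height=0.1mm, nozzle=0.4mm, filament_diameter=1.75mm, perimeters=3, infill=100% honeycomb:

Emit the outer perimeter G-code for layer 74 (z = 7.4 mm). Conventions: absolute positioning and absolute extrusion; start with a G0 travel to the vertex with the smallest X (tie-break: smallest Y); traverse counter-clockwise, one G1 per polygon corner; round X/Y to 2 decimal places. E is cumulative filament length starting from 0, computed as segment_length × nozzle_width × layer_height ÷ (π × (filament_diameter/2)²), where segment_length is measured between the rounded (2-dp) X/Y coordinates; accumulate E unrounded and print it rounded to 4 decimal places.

G0 X0.00 Y0.00 Z7.40
G1 X21.00 Y0.00 E0.3492
G1 X21.00 Y20.00 E0.6818
G1 X0.00 Y20.00 E1.0311
G1 X0.00 Y0.00 E1.3637

At z = 7.4 mm: the 21×20 cube contributes its full rectangle. The outline is a single polygon with 4 vertices. Extrusion per mm of travel: 0.4 × 0.1 / (π × 0.875²) = 0.016630. Accumulating E over each segment gives final E = 1.3637.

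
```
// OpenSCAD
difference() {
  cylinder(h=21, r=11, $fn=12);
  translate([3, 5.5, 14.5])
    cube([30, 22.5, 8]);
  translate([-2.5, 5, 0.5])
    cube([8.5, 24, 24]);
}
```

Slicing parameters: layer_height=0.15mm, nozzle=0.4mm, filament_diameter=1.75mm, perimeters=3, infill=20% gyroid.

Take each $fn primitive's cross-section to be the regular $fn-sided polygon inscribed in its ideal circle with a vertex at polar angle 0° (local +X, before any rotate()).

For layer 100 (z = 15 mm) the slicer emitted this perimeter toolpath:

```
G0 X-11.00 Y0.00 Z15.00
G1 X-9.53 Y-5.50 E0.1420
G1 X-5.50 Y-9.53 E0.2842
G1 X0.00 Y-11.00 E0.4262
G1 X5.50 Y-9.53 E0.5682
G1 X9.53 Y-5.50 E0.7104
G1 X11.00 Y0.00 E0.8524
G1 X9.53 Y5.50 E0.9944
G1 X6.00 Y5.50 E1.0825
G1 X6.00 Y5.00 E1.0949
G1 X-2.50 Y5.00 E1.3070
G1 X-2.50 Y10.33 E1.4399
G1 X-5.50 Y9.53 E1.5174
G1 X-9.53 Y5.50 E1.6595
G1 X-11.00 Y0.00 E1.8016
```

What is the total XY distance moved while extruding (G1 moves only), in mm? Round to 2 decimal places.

Sum the Euclidean lengths of each G1 segment: total = 72.22 mm.

72.22 mm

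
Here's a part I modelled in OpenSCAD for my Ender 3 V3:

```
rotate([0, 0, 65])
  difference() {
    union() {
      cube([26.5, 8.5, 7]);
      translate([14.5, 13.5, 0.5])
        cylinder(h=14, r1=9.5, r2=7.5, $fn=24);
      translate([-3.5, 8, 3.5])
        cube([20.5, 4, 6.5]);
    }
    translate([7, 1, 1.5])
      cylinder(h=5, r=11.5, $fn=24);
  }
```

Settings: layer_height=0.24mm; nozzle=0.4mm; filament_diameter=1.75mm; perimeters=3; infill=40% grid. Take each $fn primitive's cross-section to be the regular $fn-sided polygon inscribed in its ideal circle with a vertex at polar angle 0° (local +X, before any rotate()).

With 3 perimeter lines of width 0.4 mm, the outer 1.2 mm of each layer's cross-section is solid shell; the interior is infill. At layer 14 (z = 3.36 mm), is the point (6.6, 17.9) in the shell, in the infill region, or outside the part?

At z = 3.36 mm: the cube is present — its section is the full 26.5×8.5 rectangle; the cone at (14.5, 13.5) contributes a regular 24-gon of circumradius 9.091 (interpolated between r1=9.5 and r2=7.5 at t=0.204); the cube at (-3.5, 8) is absent (z outside [3.5, 10]); Taking the union: the regions partially overlap (shared area 42.78 mm²), so overlapping operands fuse into one piece — 1 connected region; the r=11.5 cylinder at (7, 1) gives a regular 24-gon of circumradius 11.5 (constant along its height); Subtracting the remaining from the first: starting from that combined region, the r=11.5 cylinder at (7, 1) partially overlaps it — only the 177.24 mm² overlap (of its 410.75 mm²) is removed, clipping the outline — 1 connected region; (whole slice rotated 65° about Z — lengths, areas and connectivity unchanged). Overall, the cross-section is a single solid region. Undo the 65° rotation: the query point maps to (19.012, 1.583) in the un-rotated model frame. The nearest boundary edge runs (18.50, 1.00)→(18.11, 3.98); distance from the point to it = 0.58 mm. The point is inside the cross-section, 0.58 mm from the nearest boundary — within the 1.2 mm shell band (3 × 0.4).

shell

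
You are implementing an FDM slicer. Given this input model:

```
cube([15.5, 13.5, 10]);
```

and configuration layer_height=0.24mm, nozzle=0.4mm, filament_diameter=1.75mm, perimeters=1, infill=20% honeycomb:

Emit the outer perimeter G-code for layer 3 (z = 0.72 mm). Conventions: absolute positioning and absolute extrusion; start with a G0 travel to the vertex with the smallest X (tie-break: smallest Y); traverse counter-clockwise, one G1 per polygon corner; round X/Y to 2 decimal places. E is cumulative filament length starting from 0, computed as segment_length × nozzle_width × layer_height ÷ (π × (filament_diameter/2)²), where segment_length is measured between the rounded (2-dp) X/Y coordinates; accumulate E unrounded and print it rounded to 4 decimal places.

G0 X0.00 Y0.00 Z0.72
G1 X15.50 Y0.00 E0.6186
G1 X15.50 Y13.50 E1.1575
G1 X0.00 Y13.50 E1.7761
G1 X0.00 Y0.00 E2.3149

At z = 0.72 mm: the cube (footprint 15.5×13.5) is included at this height. The outline is a single polygon with 4 vertices. Extrusion per mm of travel: 0.4 × 0.24 / (π × 0.875²) = 0.039912. Accumulating E over each segment gives final E = 2.3149.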